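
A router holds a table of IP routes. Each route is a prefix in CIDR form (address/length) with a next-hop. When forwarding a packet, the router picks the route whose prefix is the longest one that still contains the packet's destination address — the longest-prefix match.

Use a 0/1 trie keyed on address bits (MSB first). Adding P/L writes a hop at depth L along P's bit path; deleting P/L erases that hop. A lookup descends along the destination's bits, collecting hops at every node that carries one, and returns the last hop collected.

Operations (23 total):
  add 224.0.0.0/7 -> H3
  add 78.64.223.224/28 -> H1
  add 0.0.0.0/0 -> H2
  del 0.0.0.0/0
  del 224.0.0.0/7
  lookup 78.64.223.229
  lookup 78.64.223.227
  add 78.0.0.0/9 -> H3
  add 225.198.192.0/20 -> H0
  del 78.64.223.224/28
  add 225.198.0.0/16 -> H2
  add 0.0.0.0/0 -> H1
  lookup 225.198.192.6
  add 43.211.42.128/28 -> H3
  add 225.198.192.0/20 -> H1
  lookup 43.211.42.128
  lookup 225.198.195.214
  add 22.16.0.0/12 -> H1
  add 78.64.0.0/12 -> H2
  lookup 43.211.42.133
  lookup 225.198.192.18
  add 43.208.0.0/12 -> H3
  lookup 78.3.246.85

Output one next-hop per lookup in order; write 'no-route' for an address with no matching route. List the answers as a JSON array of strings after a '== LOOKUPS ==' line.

Apply in order:
  + 224.0.0.0/7 (H3) depth=7
  + 78.64.223.224/28 (H1) depth=28
  + 0.0.0.0/0 (H2) depth=0
  del 0.0.0.0/0 (clear depth 0)
  del 224.0.0.0/7 (clear depth 7)
  Q 78.64.223.229: descend 0100111001000000110111111110 ; hops seen [H1] ; pick H1
  Q 78.64.223.227: descend 0100111001000000110111111110 ; hops seen [H1] ; pick H1
  + 78.0.0.0/9 (H3) depth=9
  + 225.198.192.0/20 (H0) depth=20
  del 78.64.223.224/28 (clear depth 28)
  + 225.198.0.0/16 (H2) depth=16
  + 0.0.0.0/0 (H1) depth=0
  Q 225.198.192.6: descend 11100001110001101100 ; hops seen [H1,H2,H0] ; pick H0
  + 43.211.42.128/28 (H3) depth=28
  + 225.198.192.0/20 (H1) depth=20
  Q 43.211.42.128: descend 0010101111010011001010101000 ; hops seen [H1,H3] ; pick H3
  Q 225.198.195.214: descend 11100001110001101100 ; hops seen [H1,H2,H1] ; pick H1
  + 22.16.0.0/12 (H1) depth=12
  + 78.64.0.0/12 (H2) depth=12
  Q 43.211.42.133: descend 0010101111010011001010101000 ; hops seen [H1,H3] ; pick H3
  Q 225.198.192.18: descend 11100001110001101100 ; hops seen [H1,H2,H1] ; pick H1
  + 43.208.0.0/12 (H3) depth=12
  Q 78.3.246.85: descend 010011100 ; hops seen [H1,H3] ; pick H3

== LOOKUPS ==
["H1","H1","H0","H3","H1","H3","H1","H3"]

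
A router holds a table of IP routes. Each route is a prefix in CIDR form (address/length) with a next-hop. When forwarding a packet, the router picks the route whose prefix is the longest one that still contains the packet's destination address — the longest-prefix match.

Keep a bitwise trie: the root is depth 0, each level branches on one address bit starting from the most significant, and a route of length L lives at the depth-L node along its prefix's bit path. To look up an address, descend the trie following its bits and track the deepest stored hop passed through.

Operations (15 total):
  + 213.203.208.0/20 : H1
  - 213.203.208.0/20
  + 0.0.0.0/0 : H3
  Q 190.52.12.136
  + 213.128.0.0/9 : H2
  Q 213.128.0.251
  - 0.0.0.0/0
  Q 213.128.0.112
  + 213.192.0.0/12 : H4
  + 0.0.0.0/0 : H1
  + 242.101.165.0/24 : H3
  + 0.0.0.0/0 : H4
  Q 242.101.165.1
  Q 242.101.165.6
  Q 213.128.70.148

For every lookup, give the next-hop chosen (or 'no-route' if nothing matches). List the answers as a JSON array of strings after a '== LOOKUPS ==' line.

Process each operation:
  add 213.203.208.0/20 -> H1 at depth 20
  - 213.203.208.0/20 clear@20
  add 0.0.0.0/0 -> H3 at depth 0
  lookup 190.52.12.136: bits 1 walk d0:H3→d1:- -> H3
  add 213.128.0.0/9 -> H2 at depth 9
  lookup 213.128.0.251: bits 110101011 walk d0:H3→d1:-→d2:-→d3:-→d4:-→d5:-→d6:-→d7:-→d8:-→d9:H2 -> H2
  - 0.0.0.0/0 clear@0
  lookup 213.128.0.112: bits 110101011 walk d0:-→d1:-→d2:-→d3:-→d4:-→d5:-→d6:-→d7:-→d8:-→d9:H2 -> H2
  add 213.192.0.0/12 -> H4 at depth 12
  add 0.0.0.0/0 -> H1 at depth 0
  add 242.101.165.0/24 -> H3 at depth 24
  add 0.0.0.0/0 -> H4 at depth 0
  lookup 242.101.165.1: bits 111100100110010110100101 walk d0:H4→d1:-→d2:-→d3:-→d4:-→d5:-→d6:-→d7:-→d8:-→d9:-→d10:-→d11:-→d12:-→d13:-→d14:-→d15:-→d16:-→d17:-→d18:-→d19:-→d20:-→d21:-→d22:-→d23:-→d24:H3 -> H3
  lookup 242.101.165.6: bits 111100100110010110100101 walk d0:H4→d1:-→d2:-→d3:-→d4:-→d5:-→d6:-→d7:-→d8:-→d9:-→d10:-→d11:-→d12:-→d13:-→d14:-→d15:-→d16:-→d17:-→d18:-→d19:-→d20:-→d21:-→d22:-→d23:-→d24:H3 -> H3
  lookup 213.128.70.148: bits 110101011 walk d0:H4→d1:-→d2:-→d3:-→d4:-→d5:-→d6:-→d7:-→d8:-→d9:H2 -> H2

== LOOKUPS ==
["H3","H2","H2","H3","H3","H2"]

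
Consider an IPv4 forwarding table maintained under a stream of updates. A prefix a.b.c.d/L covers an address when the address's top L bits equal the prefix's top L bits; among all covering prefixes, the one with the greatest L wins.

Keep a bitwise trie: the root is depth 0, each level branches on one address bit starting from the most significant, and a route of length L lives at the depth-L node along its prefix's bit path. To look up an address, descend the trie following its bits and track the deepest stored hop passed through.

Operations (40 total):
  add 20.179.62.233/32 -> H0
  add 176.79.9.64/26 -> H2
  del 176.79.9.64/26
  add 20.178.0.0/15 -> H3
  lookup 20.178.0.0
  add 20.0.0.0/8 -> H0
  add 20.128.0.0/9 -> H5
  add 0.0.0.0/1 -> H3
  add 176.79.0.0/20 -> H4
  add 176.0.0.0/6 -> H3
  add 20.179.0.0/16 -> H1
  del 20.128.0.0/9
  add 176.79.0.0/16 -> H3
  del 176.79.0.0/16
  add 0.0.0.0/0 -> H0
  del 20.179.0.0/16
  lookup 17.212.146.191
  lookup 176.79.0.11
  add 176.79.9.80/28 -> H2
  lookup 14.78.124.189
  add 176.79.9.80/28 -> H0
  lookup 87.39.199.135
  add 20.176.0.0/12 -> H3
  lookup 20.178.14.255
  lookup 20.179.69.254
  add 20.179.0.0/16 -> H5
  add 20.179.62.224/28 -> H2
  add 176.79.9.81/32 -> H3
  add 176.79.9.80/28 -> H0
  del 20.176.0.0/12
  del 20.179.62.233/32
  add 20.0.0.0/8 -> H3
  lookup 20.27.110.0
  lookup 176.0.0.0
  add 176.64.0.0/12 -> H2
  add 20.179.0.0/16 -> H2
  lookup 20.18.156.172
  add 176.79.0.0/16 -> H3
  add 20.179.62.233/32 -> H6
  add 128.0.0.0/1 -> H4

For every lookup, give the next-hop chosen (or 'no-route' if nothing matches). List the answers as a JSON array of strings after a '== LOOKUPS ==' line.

Process each operation:
  add 20.179.62.233/32 -> H0 at depth 32
  add 176.79.9.64/26 -> H2 at depth 26
  del 176.79.9.64/26 (clear depth 26)
  add 20.178.0.0/15 -> H3 at depth 15
  Q 20.178.0.0: descend 000101001011001 ; hops seen [H3] ; pick H3
  add 20.0.0.0/8 -> H0 at depth 8
  add 20.128.0.0/9 -> H5 at depth 9
  add 0.0.0.0/1 -> H3 at depth 1
  add 176.79.0.0/20 -> H4 at depth 20
  add 176.0.0.0/6 -> H3 at depth 6
  add 20.179.0.0/16 -> H1 at depth 16
  del 20.128.0.0/9 (clear depth 9)
  add 176.79.0.0/16 -> H3 at depth 16
  del 176.79.0.0/16 (clear depth 16)
  add 0.0.0.0/0 -> H0 at depth 0
  del 20.179.0.0/16 (clear depth 16)
  Q 17.212.146.191: descend 00010 ; hops seen [H0,H3] ; pick H3
  Q 176.79.0.11: descend 10110000010011110000 ; hops seen [H0,H3,H4] ; pick H4
  add 176.79.9.80/28 -> H2 at depth 28
  Q 14.78.124.189: descend 000 ; hops seen [H0,H3] ; pick H3
  add 176.79.9.80/28 -> H0 at depth 28
  Q 87.39.199.135: descend 0 ; hops seen [H0,H3] ; pick H3
  add 20.176.0.0/12 -> H3 at depth 12
  Q 20.178.14.255: descend 000101001011001 ; hops seen [H0,H3,H0,H3,H3] ; pick H3
  Q 20.179.69.254: descend 00010100101100110 ; hops seen [H0,H3,H0,H3,H3] ; pick H3
  add 20.179.0.0/16 -> H5 at depth 16
  add 20.179.62.224/28 -> H2 at depth 28
  add 176.79.9.81/32 -> H3 at depth 32
  add 176.79.9.80/28 -> H0 at depth 28
  del 20.176.0.0/12 (clear depth 12)
  del 20.179.62.233/32 (clear depth 32)
  add 20.0.0.0/8 -> H3 at depth 8
  Q 20.27.110.0: descend 00010100 ; hops seen [H0,H3,H3] ; pick H3
  Q 176.0.0.0: descend 101100000 ; hops seen [H0,H3] ; pick H3
  add 176.64.0.0/12 -> H2 at depth 12
  add 20.179.0.0/16 -> H2 at depth 16
  Q 20.18.156.172: descend 00010100 ; hops seen [H0,H3,H3] ; pick H3
  add 176.79.0.0/16 -> H3 at depth 16
  add 20.179.62.233/32 -> H6 at depth 32
  add 128.0.0.0/1 -> H4 at depth 1

== LOOKUPS ==
["H3","H3","H4","H3","H3","H3","H3","H3","H3","H3"]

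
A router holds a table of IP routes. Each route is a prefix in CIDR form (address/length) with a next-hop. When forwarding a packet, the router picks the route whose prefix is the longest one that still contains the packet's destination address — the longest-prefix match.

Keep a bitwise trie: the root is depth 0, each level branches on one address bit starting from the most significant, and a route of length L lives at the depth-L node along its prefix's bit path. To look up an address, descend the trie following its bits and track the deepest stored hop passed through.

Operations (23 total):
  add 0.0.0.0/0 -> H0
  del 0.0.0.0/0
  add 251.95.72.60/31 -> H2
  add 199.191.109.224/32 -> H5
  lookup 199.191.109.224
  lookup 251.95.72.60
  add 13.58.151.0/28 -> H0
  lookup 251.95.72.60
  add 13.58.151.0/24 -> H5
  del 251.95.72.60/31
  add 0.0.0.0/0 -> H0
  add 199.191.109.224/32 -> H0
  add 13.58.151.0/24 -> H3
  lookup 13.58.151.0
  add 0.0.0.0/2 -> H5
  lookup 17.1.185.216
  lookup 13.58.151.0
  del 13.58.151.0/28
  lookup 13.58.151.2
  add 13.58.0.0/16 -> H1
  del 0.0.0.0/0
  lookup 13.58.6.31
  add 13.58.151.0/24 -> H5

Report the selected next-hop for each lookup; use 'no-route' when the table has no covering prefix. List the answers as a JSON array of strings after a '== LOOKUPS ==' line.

Process each operation:
  + 0.0.0.0/0 (H0) depth=0
  del 0.0.0.0/0 (clear depth 0)
  + 251.95.72.60/31 (H2) depth=31
  + 199.191.109.224/32 (H5) depth=32
  Q 199.191.109.224: descend 11000111101111110110110111100000 ; hops seen [H5] ; pick H5
  Q 251.95.72.60: descend 1111101101011111010010000011110 ; hops seen [H2] ; pick H2
  + 13.58.151.0/28 (H0) depth=28
  Q 251.95.72.60: descend 1111101101011111010010000011110 ; hops seen [H2] ; pick H2
  + 13.58.151.0/24 (H5) depth=24
  del 251.95.72.60/31 (clear depth 31)
  + 0.0.0.0/0 (H0) depth=0
  + 199.191.109.224/32 (H0) depth=32
  + 13.58.151.0/24 (H3) depth=24
  Q 13.58.151.0: descend 0000110100111010100101110000 ; hops seen [H0,H3,H0] ; pick H0
  + 0.0.0.0/2 (H5) depth=2
  Q 17.1.185.216: descend 000 ; hops seen [H0,H5] ; pick H5
  Q 13.58.151.0: descend 0000110100111010100101110000 ; hops seen [H0,H5,H3,H0] ; pick H0
  del 13.58.151.0/28 (clear depth 28)
  Q 13.58.151.2: descend 0000110100111010100101110000 ; hops seen [H0,H5,H3] ; pick H3
  + 13.58.0.0/16 (H1) depth=16
  del 0.0.0.0/0 (clear depth 0)
  Q 13.58.6.31: descend 0000110100111010 ; hops seen [H5,H1] ; pick H1
  + 13.58.151.0/24 (H5) depth=24

== LOOKUPS ==
["H5","H2","H2","H0","H5","H0","H3","H1"]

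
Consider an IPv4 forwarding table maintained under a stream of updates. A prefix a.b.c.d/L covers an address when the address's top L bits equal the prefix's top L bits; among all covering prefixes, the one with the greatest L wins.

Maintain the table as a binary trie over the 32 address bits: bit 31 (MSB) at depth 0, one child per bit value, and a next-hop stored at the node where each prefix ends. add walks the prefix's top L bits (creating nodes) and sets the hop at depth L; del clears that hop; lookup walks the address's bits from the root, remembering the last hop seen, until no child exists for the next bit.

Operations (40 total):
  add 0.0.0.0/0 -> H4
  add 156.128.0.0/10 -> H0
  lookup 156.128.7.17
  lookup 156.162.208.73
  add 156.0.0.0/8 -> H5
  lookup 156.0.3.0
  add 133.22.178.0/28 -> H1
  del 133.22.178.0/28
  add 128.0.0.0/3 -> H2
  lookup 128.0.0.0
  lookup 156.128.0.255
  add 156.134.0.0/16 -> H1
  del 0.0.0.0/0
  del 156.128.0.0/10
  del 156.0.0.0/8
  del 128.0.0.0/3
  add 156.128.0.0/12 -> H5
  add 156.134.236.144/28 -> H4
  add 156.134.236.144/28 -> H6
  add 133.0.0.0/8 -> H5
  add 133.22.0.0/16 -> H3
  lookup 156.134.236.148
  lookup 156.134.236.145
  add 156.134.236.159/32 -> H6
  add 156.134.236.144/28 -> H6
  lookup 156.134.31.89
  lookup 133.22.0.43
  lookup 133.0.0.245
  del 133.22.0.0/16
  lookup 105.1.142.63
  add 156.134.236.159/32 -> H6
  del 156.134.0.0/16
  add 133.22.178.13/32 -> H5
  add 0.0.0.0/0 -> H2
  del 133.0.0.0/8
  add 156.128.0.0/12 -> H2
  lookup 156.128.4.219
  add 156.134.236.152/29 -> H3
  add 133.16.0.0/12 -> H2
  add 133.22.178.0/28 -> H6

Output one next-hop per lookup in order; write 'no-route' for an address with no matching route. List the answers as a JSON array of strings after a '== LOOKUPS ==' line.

Trace:
  add 0.0.0.0/0 -> H4 at depth 0
  add 156.128.0.0/10 -> H0 at depth 10
  lookup 156.128.7.17: bits 1001110010 walk d0:H4→d1:-→d2:-→d3:-→d4:-→d5:-→d6:-→d7:-→d8:-→d9:-→d10:H0 -> H0
  lookup 156.162.208.73: bits 1001110010 walk d0:H4→d1:-→d2:-→d3:-→d4:-→d5:-→d6:-→d7:-→d8:-→d9:-→d10:H0 -> H0
  add 156.0.0.0/8 -> H5 at depth 8
  lookup 156.0.3.0: bits 10011100 walk d0:H4→d1:-→d2:-→d3:-→d4:-→d5:-→d6:-→d7:-→d8:H5 -> H5
  add 133.22.178.0/28 -> H1 at depth 28
  del 133.22.178.0/28 (clear depth 28)
  add 128.0.0.0/3 -> H2 at depth 3
  lookup 128.0.0.0: bits 10000 walk d0:H4→d1:-→d2:-→d3:H2→d4:-→d5:- -> H2
  lookup 156.128.0.255: bits 1001110010 walk d0:H4→d1:-→d2:-→d3:H2→d4:-→d5:-→d6:-→d7:-→d8:H5→d9:-→d10:H0 -> H0
  add 156.134.0.0/16 -> H1 at depth 16
  del 0.0.0.0/0 (clear depth 0)
  del 156.128.0.0/10 (clear depth 10)
  del 156.0.0.0/8 (clear depth 8)
  del 128.0.0.0/3 (clear depth 3)
  add 156.128.0.0/12 -> H5 at depth 12
  add 156.134.236.144/28 -> H4 at depth 28
  add 156.134.236.144/28 -> H6 at depth 28
  add 133.0.0.0/8 -> H5 at depth 8
  add 133.22.0.0/16 -> H3 at depth 16
  lookup 156.134.236.148: bits 1001110010000110111011001001 walk d0:-→d1:-→d2:-→d3:-→d4:-→d5:-→d6:-→d7:-→d8:-→d9:-→d10:-→d11:-→d12:H5→d13:-→d14:-→d15:-→d16:H1→d17:-→d18:-→d19:-→d20:-→d21:-→d22:-→d23:-→d24:-→d25:-→d26:-→d27:-→d28:H6 -> H6
  lookup 156.134.236.145: bits 1001110010000110111011001001 walk d0:-→d1:-→d2:-→d3:-→d4:-→d5:-→d6:-→d7:-→d8:-→d9:-→d10:-→d11:-→d12:H5→d13:-→d14:-→d15:-→d16:H1→d17:-→d18:-→d19:-→d20:-→d21:-→d22:-→d23:-→d24:-→d25:-→d26:-→d27:-→d28:H6 -> H6
  add 156.134.236.159/32 -> H6 at depth 32
  add 156.134.236.144/28 -> H6 at depth 28
  lookup 156.134.31.89: bits 1001110010000110 walk d0:-→d1:-→d2:-→d3:-→d4:-→d5:-→d6:-→d7:-→d8:-→d9:-→d10:-→d11:-→d12:H5→d13:-→d14:-→d15:-→d16:H1 -> H1
  lookup 133.22.0.43: bits 1000010100010110 walk d0:-→d1:-→d2:-→d3:-→d4:-→d5:-→d6:-→d7:-→d8:H5→d9:-→d10:-→d11:-→d12:-→d13:-→d14:-→d15:-→d16:H3 -> H3
  lookup 133.0.0.245: bits 10000101000 walk d0:-→d1:-→d2:-→d3:-→d4:-→d5:-→d6:-→d7:-→d8:H5→d9:-→d10:-→d11:- -> H5
  del 133.22.0.0/16 (clear depth 16)
  lookup 105.1.142.63: bits ε walk d0:- -> no-route
  add 156.134.236.159/32 -> H6 at depth 32
  del 156.134.0.0/16 (clear depth 16)
  add 133.22.178.13/32 -> H5 at depth 32
  add 0.0.0.0/0 -> H2 at depth 0
  del 133.0.0.0/8 (clear depth 8)
  add 156.128.0.0/12 -> H2 at depth 12
  lookup 156.128.4.219: bits 1001110010000 walk d0:H2→d1:-→d2:-→d3:-→d4:-→d5:-→d6:-→d7:-→d8:-→d9:-→d10:-→d11:-→d12:H2→d13:- -> H2
  add 156.134.236.152/29 -> H3 at depth 29
  add 133.16.0.0/12 -> H2 at depth 12
  add 133.22.178.0/28 -> H6 at depth 28

== LOOKUPS ==
["H0","H0","H5","H2","H0","H6","H6","H1","H3","H5","no-route","H2"]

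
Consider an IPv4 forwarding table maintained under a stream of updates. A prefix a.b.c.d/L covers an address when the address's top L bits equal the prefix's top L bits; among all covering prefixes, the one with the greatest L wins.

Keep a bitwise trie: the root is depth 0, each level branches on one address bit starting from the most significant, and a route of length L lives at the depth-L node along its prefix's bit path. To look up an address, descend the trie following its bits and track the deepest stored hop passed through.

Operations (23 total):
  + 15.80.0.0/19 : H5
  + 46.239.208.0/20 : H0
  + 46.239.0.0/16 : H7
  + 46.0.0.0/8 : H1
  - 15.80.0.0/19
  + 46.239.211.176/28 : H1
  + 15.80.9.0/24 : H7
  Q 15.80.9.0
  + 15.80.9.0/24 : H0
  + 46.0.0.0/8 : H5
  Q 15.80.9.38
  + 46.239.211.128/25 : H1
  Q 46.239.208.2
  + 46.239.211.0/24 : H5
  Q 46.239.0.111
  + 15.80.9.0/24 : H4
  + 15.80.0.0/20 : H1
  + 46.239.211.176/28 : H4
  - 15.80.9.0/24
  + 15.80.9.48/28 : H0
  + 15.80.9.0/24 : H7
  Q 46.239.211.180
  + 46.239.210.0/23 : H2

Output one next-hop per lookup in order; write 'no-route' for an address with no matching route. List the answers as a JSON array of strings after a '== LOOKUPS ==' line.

Apply in order:
  + 15.80.0.0/19 (H5) depth=19
  + 46.239.208.0/20 (H0) depth=20
  + 46.239.0.0/16 (H7) depth=16
  + 46.0.0.0/8 (H1) depth=8
  - 15.80.0.0/19 clear@19
  + 46.239.211.176/28 (H1) depth=28
  + 15.80.9.0/24 (H7) depth=24
  ? 15.80.9.0  path d0:-→d1:-→d2:-→d3:-→d4:-→d5:-→d6:-→d7:-→d8:-→d9:-→d10:-→d11:-→d12:-→d13:-→d14:-→d15:-→d16:-→d17:-→d18:-→d19:-→d20:-→d21:-→d22:-→d23:-→d24:H7  best=H7
  + 15.80.9.0/24 (H0) depth=24
  + 46.0.0.0/8 (H5) depth=8
  ? 15.80.9.38  path d0:-→d1:-→d2:-→d3:-→d4:-→d5:-→d6:-→d7:-→d8:-→d9:-→d10:-→d11:-→d12:-→d13:-→d14:-→d15:-→d16:-→d17:-→d18:-→d19:-→d20:-→d21:-→d22:-→d23:-→d24:H0  best=H0
  + 46.239.211.128/25 (H1) depth=25
  ? 46.239.208.2  path d0:-→d1:-→d2:-→d3:-→d4:-→d5:-→d6:-→d7:-→d8:H5→d9:-→d10:-→d11:-→d12:-→d13:-→d14:-→d15:-→d16:H7→d17:-→d18:-→d19:-→d20:H0→d21:-→d22:-  best=H0
  + 46.239.211.0/24 (H5) depth=24
  ? 46.239.0.111  path d0:-→d1:-→d2:-→d3:-→d4:-→d5:-→d6:-→d7:-→d8:H5→d9:-→d10:-→d11:-→d12:-→d13:-→d14:-→d15:-→d16:H7  best=H7
  + 15.80.9.0/24 (H4) depth=24
  + 15.80.0.0/20 (H1) depth=20
  + 46.239.211.176/28 (H4) depth=28
  - 15.80.9.0/24 clear@24
  + 15.80.9.48/28 (H0) depth=28
  + 15.80.9.0/24 (H7) depth=24
  ? 46.239.211.180  path d0:-→d1:-→d2:-→d3:-→d4:-→d5:-→d6:-→d7:-→d8:H5→d9:-→d10:-→d11:-→d12:-→d13:-→d14:-→d15:-→d16:H7→d17:-→d18:-→d19:-→d20:H0→d21:-→d22:-→d23:-→d24:H5→d25:H1→d26:-→d27:-→d28:H4  best=H4
  + 46.239.210.0/23 (H2) depth=23

== LOOKUPS ==
["H7","H0","H0","H7","H4"]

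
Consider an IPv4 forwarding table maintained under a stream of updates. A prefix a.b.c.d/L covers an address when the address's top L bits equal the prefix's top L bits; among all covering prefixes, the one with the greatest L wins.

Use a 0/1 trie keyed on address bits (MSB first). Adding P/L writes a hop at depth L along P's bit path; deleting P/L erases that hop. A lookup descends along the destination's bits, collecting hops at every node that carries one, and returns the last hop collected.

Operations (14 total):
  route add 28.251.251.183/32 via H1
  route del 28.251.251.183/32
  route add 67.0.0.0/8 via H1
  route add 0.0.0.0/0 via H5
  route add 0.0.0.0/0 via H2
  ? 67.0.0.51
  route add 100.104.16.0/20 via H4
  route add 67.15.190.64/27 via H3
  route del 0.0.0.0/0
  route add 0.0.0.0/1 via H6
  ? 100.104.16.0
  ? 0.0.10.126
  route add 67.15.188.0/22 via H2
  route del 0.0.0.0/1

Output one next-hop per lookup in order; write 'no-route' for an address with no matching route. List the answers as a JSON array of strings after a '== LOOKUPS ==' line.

Apply in order:
  + 28.251.251.183/32 (H1) depth=32
  - 28.251.251.183/32 clear@32
  + 67.0.0.0/8 (H1) depth=8
  + 0.0.0.0/0 (H5) depth=0
  + 0.0.0.0/0 (H2) depth=0
  lookup 67.0.0.51: bits 01000011 walk d0:H2→d1:-→d2:-→d3:-→d4:-→d5:-→d6:-→d7:-→d8:H1 -> H1
  + 100.104.16.0/20 (H4) depth=20
  + 67.15.190.64/27 (H3) depth=27
  - 0.0.0.0/0 clear@0
  + 0.0.0.0/1 (H6) depth=1
  lookup 100.104.16.0: bits 01100100011010000001 walk d0:-→d1:H6→d2:-→d3:-→d4:-→d5:-→d6:-→d7:-→d8:-→d9:-→d10:-→d11:-→d12:-→d13:-→d14:-→d15:-→d16:-→d17:-→d18:-→d19:-→d20:H4 -> H4
  lookup 0.0.10.126: bits 000 walk d0:-→d1:H6→d2:-→d3:- -> H6
  + 67.15.188.0/22 (H2) depth=22
  - 0.0.0.0/1 clear@1

== LOOKUPS ==
["H1","H4","H6"]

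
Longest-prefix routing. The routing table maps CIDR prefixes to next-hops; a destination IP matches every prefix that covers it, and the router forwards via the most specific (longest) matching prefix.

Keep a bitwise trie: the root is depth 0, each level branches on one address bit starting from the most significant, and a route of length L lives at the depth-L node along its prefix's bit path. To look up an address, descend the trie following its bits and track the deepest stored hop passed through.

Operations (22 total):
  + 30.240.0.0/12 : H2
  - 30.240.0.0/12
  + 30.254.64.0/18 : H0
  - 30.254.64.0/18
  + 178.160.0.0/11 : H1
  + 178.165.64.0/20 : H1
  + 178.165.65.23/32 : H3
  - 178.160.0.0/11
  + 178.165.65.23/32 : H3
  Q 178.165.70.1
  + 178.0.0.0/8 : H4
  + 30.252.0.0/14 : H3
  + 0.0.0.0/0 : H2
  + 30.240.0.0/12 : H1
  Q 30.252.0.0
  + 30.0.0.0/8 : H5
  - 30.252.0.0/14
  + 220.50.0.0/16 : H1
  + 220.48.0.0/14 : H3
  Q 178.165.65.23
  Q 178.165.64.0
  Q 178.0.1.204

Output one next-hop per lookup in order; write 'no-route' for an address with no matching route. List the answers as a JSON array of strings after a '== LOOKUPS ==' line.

Trace:
  add 30.240.0.0/12 -> H2 at depth 12
  - 30.240.0.0/12 clear@12
  add 30.254.64.0/18 -> H0 at depth 18
  - 30.254.64.0/18 clear@18
  add 178.160.0.0/11 -> H1 at depth 11
  add 178.165.64.0/20 -> H1 at depth 20
  add 178.165.65.23/32 -> H3 at depth 32
  - 178.160.0.0/11 clear@11
  add 178.165.65.23/32 -> H3 at depth 32
  lookup 178.165.70.1: bits 101100101010010101000 walk d0:-→d1:-→d2:-→d3:-→d4:-→d5:-→d6:-→d7:-→d8:-→d9:-→d10:-→d11:-→d12:-→d13:-→d14:-→d15:-→d16:-→d17:-→d18:-→d19:-→d20:H1→d21:- -> H1
  add 178.0.0.0/8 -> H4 at depth 8
  add 30.252.0.0/14 -> H3 at depth 14
  add 0.0.0.0/0 -> H2 at depth 0
  add 30.240.0.0/12 -> H1 at depth 12
  lookup 30.252.0.0: bits 00011110111111 walk d0:H2→d1:-→d2:-→d3:-→d4:-→d5:-→d6:-→d7:-→d8:-→d9:-→d10:-→d11:-→d12:H1→d13:-→d14:H3 -> H3
  add 30.0.0.0/8 -> H5 at depth 8
  - 30.252.0.0/14 clear@14
  add 220.50.0.0/16 -> H1 at depth 16
  add 220.48.0.0/14 -> H3 at depth 14
  lookup 178.165.65.23: bits 10110010101001010100000100010111 walk d0:H2→d1:-→d2:-→d3:-→d4:-→d5:-→d6:-→d7:-→d8:H4→d9:-→d10:-→d11:-→d12:-→d13:-→d14:-→d15:-→d16:-→d17:-→d18:-→d19:-→d20:H1→d21:-→d22:-→d23:-→d24:-→d25:-→d26:-→d27:-→d28:-→d29:-→d30:-→d31:-→d32:H3 -> H3
  lookup 178.165.64.0: bits 10110010101001010100000 walk d0:H2→d1:-→d2:-→d3:-→d4:-→d5:-→d6:-→d7:-→d8:H4→d9:-→d10:-→d11:-→d12:-→d13:-→d14:-→d15:-→d16:-→d17:-→d18:-→d19:-→d20:H1→d21:-→d22:-→d23:- -> H1
  lookup 178.0.1.204: bits 10110010 walk d0:H2→d1:-→d2:-→d3:-→d4:-→d5:-→d6:-→d7:-→d8:H4 -> H4

== LOOKUPS ==
["H1","H3","H3","H1","H4"]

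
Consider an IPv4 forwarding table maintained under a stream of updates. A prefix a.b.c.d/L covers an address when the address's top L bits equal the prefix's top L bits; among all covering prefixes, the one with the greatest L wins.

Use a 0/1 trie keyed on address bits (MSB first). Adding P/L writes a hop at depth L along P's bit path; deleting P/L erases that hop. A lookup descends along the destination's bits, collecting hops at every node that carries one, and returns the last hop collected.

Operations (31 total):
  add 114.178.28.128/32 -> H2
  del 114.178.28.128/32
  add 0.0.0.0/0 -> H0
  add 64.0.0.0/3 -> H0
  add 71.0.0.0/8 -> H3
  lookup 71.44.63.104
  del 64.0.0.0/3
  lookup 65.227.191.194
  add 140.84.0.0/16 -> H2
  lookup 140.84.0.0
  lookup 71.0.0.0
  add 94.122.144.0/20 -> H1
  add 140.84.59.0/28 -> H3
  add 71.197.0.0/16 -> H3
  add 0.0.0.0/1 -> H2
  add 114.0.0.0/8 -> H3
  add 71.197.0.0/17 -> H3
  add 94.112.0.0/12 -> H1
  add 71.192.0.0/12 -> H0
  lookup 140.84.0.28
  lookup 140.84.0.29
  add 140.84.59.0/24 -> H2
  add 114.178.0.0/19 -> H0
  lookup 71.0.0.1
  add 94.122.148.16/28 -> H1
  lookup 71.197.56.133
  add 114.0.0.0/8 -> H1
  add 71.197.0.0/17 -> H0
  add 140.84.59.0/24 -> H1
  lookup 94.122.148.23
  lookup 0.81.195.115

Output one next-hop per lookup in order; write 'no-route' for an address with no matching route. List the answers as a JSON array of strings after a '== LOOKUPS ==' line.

Trace:
  add 114.178.28.128/32 -> H2 at depth 32
  del 114.178.28.128/32 (clear depth 32)
  add 0.0.0.0/0 -> H0 at depth 0
  add 64.0.0.0/3 -> H0 at depth 3
  add 71.0.0.0/8 -> H3 at depth 8
  Q 71.44.63.104: descend 01000111 ; hops seen [H0,H0,H3] ; pick H3
  del 64.0.0.0/3 (clear depth 3)
  Q 65.227.191.194: descend 01000 ; hops seen [H0] ; pick H0
  add 140.84.0.0/16 -> H2 at depth 16
  Q 140.84.0.0: descend 1000110001010100 ; hops seen [H0,H2] ; pick H2
  Q 71.0.0.0: descend 01000111 ; hops seen [H0,H3] ; pick H3
  add 94.122.144.0/20 -> H1 at depth 20
  add 140.84.59.0/28 -> H3 at depth 28
  add 71.197.0.0/16 -> H3 at depth 16
  add 0.0.0.0/1 -> H2 at depth 1
  add 114.0.0.0/8 -> H3 at depth 8
  add 71.197.0.0/17 -> H3 at depth 17
  add 94.112.0.0/12 -> H1 at depth 12
  add 71.192.0.0/12 -> H0 at depth 12
  Q 140.84.0.28: descend 100011000101010000 ; hops seen [H0,H2] ; pick H2
  Q 140.84.0.29: descend 100011000101010000 ; hops seen [H0,H2] ; pick H2
  add 140.84.59.0/24 -> H2 at depth 24
  add 114.178.0.0/19 -> H0 at depth 19
  Q 71.0.0.1: descend 01000111 ; hops seen [H0,H2,H3] ; pick H3
  add 94.122.148.16/28 -> H1 at depth 28
  Q 71.197.56.133: descend 01000111110001010 ; hops seen [H0,H2,H3,H0,H3,H3] ; pick H3
  add 114.0.0.0/8 -> H1 at depth 8
  add 71.197.0.0/17 -> H0 at depth 17
  add 140.84.59.0/24 -> H1 at depth 24
  Q 94.122.148.23: descend 0101111001111010100101000001 ; hops seen [H0,H2,H1,H1,H1] ; pick H1
  Q 0.81.195.115: descend 0 ; hops seen [H0,H2] ; pick H2

== LOOKUPS ==
["H3","H0","H2","H3","H2","H2","H3","H3","H1","H2"]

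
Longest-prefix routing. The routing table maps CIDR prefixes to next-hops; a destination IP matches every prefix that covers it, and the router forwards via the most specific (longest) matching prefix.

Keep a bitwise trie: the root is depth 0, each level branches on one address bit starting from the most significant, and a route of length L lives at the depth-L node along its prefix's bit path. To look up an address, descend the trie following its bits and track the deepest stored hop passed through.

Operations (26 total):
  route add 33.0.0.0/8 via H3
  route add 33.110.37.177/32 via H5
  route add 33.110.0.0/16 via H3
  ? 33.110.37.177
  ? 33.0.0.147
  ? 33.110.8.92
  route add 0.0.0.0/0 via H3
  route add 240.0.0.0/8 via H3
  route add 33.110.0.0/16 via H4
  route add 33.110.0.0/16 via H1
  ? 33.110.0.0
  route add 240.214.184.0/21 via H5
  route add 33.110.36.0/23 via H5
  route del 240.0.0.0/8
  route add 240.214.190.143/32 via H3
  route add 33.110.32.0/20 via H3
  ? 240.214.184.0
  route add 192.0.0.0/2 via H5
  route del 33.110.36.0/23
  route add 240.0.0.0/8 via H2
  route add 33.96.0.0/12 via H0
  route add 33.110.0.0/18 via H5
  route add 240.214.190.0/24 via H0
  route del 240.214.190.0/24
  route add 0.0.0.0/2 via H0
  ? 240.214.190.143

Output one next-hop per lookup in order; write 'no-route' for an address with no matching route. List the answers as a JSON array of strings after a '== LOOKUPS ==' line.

Process each operation:
  + 33.0.0.0/8 (H3) depth=8
  + 33.110.37.177/32 (H5) depth=32
  + 33.110.0.0/16 (H3) depth=16
  ? 33.110.37.177  path d0:-→d1:-→d2:-→d3:-→d4:-→d5:-→d6:-→d7:-→d8:H3→d9:-→d10:-→d11:-→d12:-→d13:-→d14:-→d15:-→d16:H3→d17:-→d18:-→d19:-→d20:-→d21:-→d22:-→d23:-→d24:-→d25:-→d26:-→d27:-→d28:-→d29:-→d30:-→d31:-→d32:H5  best=H5
  ? 33.0.0.147  path d0:-→d1:-→d2:-→d3:-→d4:-→d5:-→d6:-→d7:-→d8:H3→d9:-  best=H3
  ? 33.110.8.92  path d0:-→d1:-→d2:-→d3:-→d4:-→d5:-→d6:-→d7:-→d8:H3→d9:-→d10:-→d11:-→d12:-→d13:-→d14:-→d15:-→d16:H3→d17:-→d18:-  best=H3
  + 0.0.0.0/0 (H3) depth=0
  + 240.0.0.0/8 (H3) depth=8
  + 33.110.0.0/16 (H4) depth=16
  + 33.110.0.0/16 (H1) depth=16
  ? 33.110.0.0  path d0:H3→d1:-→d2:-→d3:-→d4:-→d5:-→d6:-→d7:-→d8:H3→d9:-→d10:-→d11:-→d12:-→d13:-→d14:-→d15:-→d16:H1→d17:-→d18:-  best=H1
  + 240.214.184.0/21 (H5) depth=21
  + 33.110.36.0/23 (H5) depth=23
  del 240.0.0.0/8 (clear depth 8)
  + 240.214.190.143/32 (H3) depth=32
  + 33.110.32.0/20 (H3) depth=20
  ? 240.214.184.0  path d0:H3→d1:-→d2:-→d3:-→d4:-→d5:-→d6:-→d7:-→d8:-→d9:-→d10:-→d11:-→d12:-→d13:-→d14:-→d15:-→d16:-→d17:-→d18:-→d19:-→d20:-→d21:H5  best=H5
  + 192.0.0.0/2 (H5) depth=2
  del 33.110.36.0/23 (clear depth 23)
  + 240.0.0.0/8 (H2) depth=8
  + 33.96.0.0/12 (H0) depth=12
  + 33.110.0.0/18 (H5) depth=18
  + 240.214.190.0/24 (H0) depth=24
  del 240.214.190.0/24 (clear depth 24)
  + 0.0.0.0/2 (H0) depth=2
  ? 240.214.190.143  path d0:H3→d1:-→d2:H5→d3:-→d4:-→d5:-→d6:-→d7:-→d8:H2→d9:-→d10:-→d11:-→d12:-→d13:-→d14:-→d15:-→d16:-→d17:-→d18:-→d19:-→d20:-→d21:H5→d22:-→d23:-→d24:-→d25:-→d26:-→d27:-→d28:-→d29:-→d30:-→d31:-→d32:H3  best=H3

== LOOKUPS ==
["H5","H3","H3","H1","H5","H3"]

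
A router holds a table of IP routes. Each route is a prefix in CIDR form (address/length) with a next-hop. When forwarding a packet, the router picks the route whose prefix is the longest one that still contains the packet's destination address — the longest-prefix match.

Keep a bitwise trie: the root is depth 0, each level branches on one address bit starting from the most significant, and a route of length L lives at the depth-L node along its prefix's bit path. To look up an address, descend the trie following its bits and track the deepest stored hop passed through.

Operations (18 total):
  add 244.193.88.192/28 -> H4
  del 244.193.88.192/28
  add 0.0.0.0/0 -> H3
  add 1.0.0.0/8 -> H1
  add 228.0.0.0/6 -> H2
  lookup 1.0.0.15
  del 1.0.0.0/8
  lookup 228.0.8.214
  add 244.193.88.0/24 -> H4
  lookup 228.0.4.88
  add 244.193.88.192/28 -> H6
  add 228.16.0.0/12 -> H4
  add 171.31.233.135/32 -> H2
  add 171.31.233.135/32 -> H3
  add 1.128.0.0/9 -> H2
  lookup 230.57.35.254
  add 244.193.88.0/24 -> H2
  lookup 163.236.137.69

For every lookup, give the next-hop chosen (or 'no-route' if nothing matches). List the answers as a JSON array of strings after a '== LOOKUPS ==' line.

Process each operation:
  + 244.193.88.192/28 (H4) depth=28
  del 244.193.88.192/28 (clear depth 28)
  + 0.0.0.0/0 (H3) depth=0
  + 1.0.0.0/8 (H1) depth=8
  + 228.0.0.0/6 (H2) depth=6
  lookup 1.0.0.15: bits 00000001 walk d0:H3→d1:-→d2:-→d3:-→d4:-→d5:-→d6:-→d7:-→d8:H1 -> H1
  del 1.0.0.0/8 (clear depth 8)
  lookup 228.0.8.214: bits 111001 walk d0:H3→d1:-→d2:-→d3:-→d4:-→d5:-→d6:H2 -> H2
  + 244.193.88.0/24 (H4) depth=24
  lookup 228.0.4.88: bits 111001 walk d0:H3→d1:-→d2:-→d3:-→d4:-→d5:-→d6:H2 -> H2
  + 244.193.88.192/28 (H6) depth=28
  + 228.16.0.0/12 (H4) depth=12
  + 171.31.233.135/32 (H2) depth=32
  + 171.31.233.135/32 (H3) depth=32
  + 1.128.0.0/9 (H2) depth=9
  lookup 230.57.35.254: bits 111001 walk d0:H3→d1:-→d2:-→d3:-→d4:-→d5:-→d6:H2 -> H2
  + 244.193.88.0/24 (H2) depth=24
  lookup 163.236.137.69: bits 1010 walk d0:H3→d1:-→d2:-→d3:-→d4:- -> H3

== LOOKUPS ==
["H1","H2","H2","H2","H3"]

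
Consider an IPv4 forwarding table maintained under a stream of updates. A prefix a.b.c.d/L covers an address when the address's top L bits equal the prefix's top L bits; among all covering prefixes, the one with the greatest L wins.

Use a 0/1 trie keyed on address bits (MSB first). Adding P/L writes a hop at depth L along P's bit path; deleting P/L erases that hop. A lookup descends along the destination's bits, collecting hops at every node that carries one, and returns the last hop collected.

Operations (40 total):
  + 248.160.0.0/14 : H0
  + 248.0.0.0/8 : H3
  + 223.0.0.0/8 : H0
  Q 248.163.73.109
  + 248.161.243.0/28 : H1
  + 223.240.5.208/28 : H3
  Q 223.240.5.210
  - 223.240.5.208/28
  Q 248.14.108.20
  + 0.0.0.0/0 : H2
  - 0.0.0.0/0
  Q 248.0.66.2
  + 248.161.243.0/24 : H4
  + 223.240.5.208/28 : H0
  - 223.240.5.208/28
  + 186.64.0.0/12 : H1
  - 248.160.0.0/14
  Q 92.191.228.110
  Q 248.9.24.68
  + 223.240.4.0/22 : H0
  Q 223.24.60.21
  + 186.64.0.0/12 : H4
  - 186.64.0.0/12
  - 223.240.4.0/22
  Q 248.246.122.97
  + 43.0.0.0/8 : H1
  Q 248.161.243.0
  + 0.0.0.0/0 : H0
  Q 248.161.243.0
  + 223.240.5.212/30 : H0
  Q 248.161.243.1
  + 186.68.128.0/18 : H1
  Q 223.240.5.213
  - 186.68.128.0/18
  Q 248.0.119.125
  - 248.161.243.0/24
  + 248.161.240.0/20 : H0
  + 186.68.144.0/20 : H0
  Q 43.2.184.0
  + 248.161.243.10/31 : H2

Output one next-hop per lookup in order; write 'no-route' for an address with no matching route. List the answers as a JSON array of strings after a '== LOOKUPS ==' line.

Process each operation:
  + 248.160.0.0/14 (H0) depth=14
  + 248.0.0.0/8 (H3) depth=8
  + 223.0.0.0/8 (H0) depth=8
  ? 248.163.73.109  path d0:-→d1:-→d2:-→d3:-→d4:-→d5:-→d6:-→d7:-→d8:H3→d9:-→d10:-→d11:-→d12:-→d13:-→d14:H0  best=H0
  + 248.161.243.0/28 (H1) depth=28
  + 223.240.5.208/28 (H3) depth=28
  ? 223.240.5.210  path d0:-→d1:-→d2:-→d3:-→d4:-→d5:-→d6:-→d7:-→d8:H0→d9:-→d10:-→d11:-→d12:-→d13:-→d14:-→d15:-→d16:-→d17:-→d18:-→d19:-→d20:-→d21:-→d22:-→d23:-→d24:-→d25:-→d26:-→d27:-→d28:H3  best=H3
  - 223.240.5.208/28 clear@28
  ? 248.14.108.20  path d0:-→d1:-→d2:-→d3:-→d4:-→d5:-→d6:-→d7:-→d8:H3  best=H3
  + 0.0.0.0/0 (H2) depth=0
  - 0.0.0.0/0 clear@0
  ? 248.0.66.2  path d0:-→d1:-→d2:-→d3:-→d4:-→d5:-→d6:-→d7:-→d8:H3  best=H3
  + 248.161.243.0/24 (H4) depth=24
  + 223.240.5.208/28 (H0) depth=28
  - 223.240.5.208/28 clear@28
  + 186.64.0.0/12 (H1) depth=12
  - 248.160.0.0/14 clear@14
  ? 92.191.228.110  path d0:-  best=no-route
  ? 248.9.24.68  path d0:-→d1:-→d2:-→d3:-→d4:-→d5:-→d6:-→d7:-→d8:H3  best=H3
  + 223.240.4.0/22 (H0) depth=22
  ? 223.24.60.21  path d0:-→d1:-→d2:-→d3:-→d4:-→d5:-→d6:-→d7:-→d8:H0  best=H0
  + 186.64.0.0/12 (H4) depth=12
  - 186.64.0.0/12 clear@12
  - 223.240.4.0/22 clear@22
  ? 248.246.122.97  path d0:-→d1:-→d2:-→d3:-→d4:-→d5:-→d6:-→d7:-→d8:H3→d9:-  best=H3
  + 43.0.0.0/8 (H1) depth=8
  ? 248.161.243.0  path d0:-→d1:-→d2:-→d3:-→d4:-→d5:-→d6:-→d7:-→d8:H3→d9:-→d10:-→d11:-→d12:-→d13:-→d14:-→d15:-→d16:-→d17:-→d18:-→d19:-→d20:-→d21:-→d22:-→d23:-→d24:H4→d25:-→d26:-→d27:-→d28:H1  best=H1
  + 0.0.0.0/0 (H0) depth=0
  ? 248.161.243.0  path d0:H0→d1:-→d2:-→d3:-→d4:-→d5:-→d6:-→d7:-→d8:H3→d9:-→d10:-→d11:-→d12:-→d13:-→d14:-→d15:-→d16:-→d17:-→d18:-→d19:-→d20:-→d21:-→d22:-→d23:-→d24:H4→d25:-→d26:-→d27:-→d28:H1  best=H1
  + 223.240.5.212/30 (H0) depth=30
  ? 248.161.243.1  path d0:H0→d1:-→d2:-→d3:-→d4:-→d5:-→d6:-→d7:-→d8:H3→d9:-→d10:-→d11:-→d12:-→d13:-→d14:-→d15:-→d16:-→d17:-→d18:-→d19:-→d20:-→d21:-→d22:-→d23:-→d24:H4→d25:-→d26:-→d27:-→d28:H1  best=H1
  + 186.68.128.0/18 (H1) depth=18
  ? 223.240.5.213  path d0:H0→d1:-→d2:-→d3:-→d4:-→d5:-→d6:-→d7:-→d8:H0→d9:-→d10:-→d11:-→d12:-→d13:-→d14:-→d15:-→d16:-→d17:-→d18:-→d19:-→d20:-→d21:-→d22:-→d23:-→d24:-→d25:-→d26:-→d27:-→d28:-→d29:-→d30:H0  best=H0
  - 186.68.128.0/18 clear@18
  ? 248.0.119.125  path d0:H0→d1:-→d2:-→d3:-→d4:-→d5:-→d6:-→d7:-→d8:H3  best=H3
  - 248.161.243.0/24 clear@24
  + 248.161.240.0/20 (H0) depth=20
  + 186.68.144.0/20 (H0) depth=20
  ? 43.2.184.0  path d0:H0→d1:-→d2:-→d3:-→d4:-→d5:-→d6:-→d7:-→d8:H1  best=H1
  + 248.161.243.10/31 (H2) depth=31

== LOOKUPS ==
["H0","H3","H3","H3","no-route","H3","H0","H3","H1","H1","H1","H0","H3","H1"]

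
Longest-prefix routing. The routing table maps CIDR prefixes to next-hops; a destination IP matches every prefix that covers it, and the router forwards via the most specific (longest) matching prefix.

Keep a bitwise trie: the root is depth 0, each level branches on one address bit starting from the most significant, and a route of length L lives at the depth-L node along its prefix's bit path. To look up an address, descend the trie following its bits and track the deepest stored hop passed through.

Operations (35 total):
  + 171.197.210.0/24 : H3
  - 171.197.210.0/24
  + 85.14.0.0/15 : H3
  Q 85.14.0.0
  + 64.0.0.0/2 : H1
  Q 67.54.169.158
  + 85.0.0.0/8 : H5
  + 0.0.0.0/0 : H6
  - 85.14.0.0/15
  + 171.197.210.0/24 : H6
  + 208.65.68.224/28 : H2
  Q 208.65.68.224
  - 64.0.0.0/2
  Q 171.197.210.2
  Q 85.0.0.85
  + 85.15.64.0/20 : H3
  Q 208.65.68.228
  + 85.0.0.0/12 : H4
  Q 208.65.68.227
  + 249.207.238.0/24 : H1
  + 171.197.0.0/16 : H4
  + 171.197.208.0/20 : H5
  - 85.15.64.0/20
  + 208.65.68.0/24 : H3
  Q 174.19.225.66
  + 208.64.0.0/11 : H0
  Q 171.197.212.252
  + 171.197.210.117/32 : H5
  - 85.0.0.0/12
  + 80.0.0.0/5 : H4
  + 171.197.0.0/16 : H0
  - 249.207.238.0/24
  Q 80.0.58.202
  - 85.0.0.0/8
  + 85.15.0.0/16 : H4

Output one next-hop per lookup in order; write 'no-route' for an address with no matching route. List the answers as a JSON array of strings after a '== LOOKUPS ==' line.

Apply in order:
  add 171.197.210.0/24 -> H3 at depth 24
  del 171.197.210.0/24 (clear depth 24)
  add 85.14.0.0/15 -> H3 at depth 15
  Q 85.14.0.0: descend 010101010000111 ; hops seen [H3] ; pick H3
  add 64.0.0.0/2 -> H1 at depth 2
  Q 67.54.169.158: descend 010 ; hops seen [H1] ; pick H1
  add 85.0.0.0/8 -> H5 at depth 8
  add 0.0.0.0/0 -> H6 at depth 0
  del 85.14.0.0/15 (clear depth 15)
  add 171.197.210.0/24 -> H6 at depth 24
  add 208.65.68.224/28 -> H2 at depth 28
  Q 208.65.68.224: descend 1101000001000001010001001110 ; hops seen [H6,H2] ; pick H2
  del 64.0.0.0/2 (clear depth 2)
  Q 171.197.210.2: descend 101010111100010111010010 ; hops seen [H6,H6] ; pick H6
  Q 85.0.0.85: descend 010101010000 ; hops seen [H6,H5] ; pick H5
  add 85.15.64.0/20 -> H3 at depth 20
  Q 208.65.68.228: descend 1101000001000001010001001110 ; hops seen [H6,H2] ; pick H2
  add 85.0.0.0/12 -> H4 at depth 12
  Q 208.65.68.227: descend 1101000001000001010001001110 ; hops seen [H6,H2] ; pick H2
  add 249.207.238.0/24 -> H1 at depth 24
  add 171.197.0.0/16 -> H4 at depth 16
  add 171.197.208.0/20 -> H5 at depth 20
  del 85.15.64.0/20 (clear depth 20)
  add 208.65.68.0/24 -> H3 at depth 24
  Q 174.19.225.66: descend 10101 ; hops seen [H6] ; pick H6
  add 208.64.0.0/11 -> H0 at depth 11
  Q 171.197.212.252: descend 101010111100010111010 ; hops seen [H6,H4,H5] ; pick H5
  add 171.197.210.117/32 -> H5 at depth 32
  del 85.0.0.0/12 (clear depth 12)
  add 80.0.0.0/5 -> H4 at depth 5
  add 171.197.0.0/16 -> H0 at depth 16
  del 249.207.238.0/24 (clear depth 24)
  Q 80.0.58.202: descend 01010 ; hops seen [H6,H4] ; pick H4
  del 85.0.0.0/8 (clear depth 8)
  add 85.15.0.0/16 -> H4 at depth 16

== LOOKUPS ==
["H3","H1","H2","H6","H5","H2","H2","H6","H5","H4"]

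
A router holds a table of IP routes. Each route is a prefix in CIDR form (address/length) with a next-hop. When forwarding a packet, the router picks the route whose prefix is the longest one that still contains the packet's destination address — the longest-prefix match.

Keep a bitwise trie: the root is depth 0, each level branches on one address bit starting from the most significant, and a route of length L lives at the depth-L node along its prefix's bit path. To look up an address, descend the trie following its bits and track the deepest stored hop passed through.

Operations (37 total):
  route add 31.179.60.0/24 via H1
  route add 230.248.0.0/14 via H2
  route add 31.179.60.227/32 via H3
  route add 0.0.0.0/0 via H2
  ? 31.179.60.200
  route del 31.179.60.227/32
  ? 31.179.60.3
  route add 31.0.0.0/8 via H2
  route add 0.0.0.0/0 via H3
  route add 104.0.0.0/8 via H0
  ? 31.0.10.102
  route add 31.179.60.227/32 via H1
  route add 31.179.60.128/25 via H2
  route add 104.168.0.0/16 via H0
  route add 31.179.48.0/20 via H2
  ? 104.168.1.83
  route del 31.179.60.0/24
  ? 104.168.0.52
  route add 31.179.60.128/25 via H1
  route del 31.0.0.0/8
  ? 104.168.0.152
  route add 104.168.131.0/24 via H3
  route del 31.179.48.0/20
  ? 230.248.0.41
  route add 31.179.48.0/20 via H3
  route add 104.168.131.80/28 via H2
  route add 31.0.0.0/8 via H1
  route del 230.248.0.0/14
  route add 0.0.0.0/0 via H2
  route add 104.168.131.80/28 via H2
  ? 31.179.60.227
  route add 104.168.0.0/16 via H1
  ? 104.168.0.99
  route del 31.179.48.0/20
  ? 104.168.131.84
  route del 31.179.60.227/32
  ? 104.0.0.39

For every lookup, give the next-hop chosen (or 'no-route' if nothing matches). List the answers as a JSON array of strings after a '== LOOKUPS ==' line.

Trace:
  add 31.179.60.0/24 -> H1 at depth 24
  add 230.248.0.0/14 -> H2 at depth 14
  add 31.179.60.227/32 -> H3 at depth 32
  add 0.0.0.0/0 -> H2 at depth 0
  Q 31.179.60.200: descend 00011111101100110011110011 ; hops seen [H2,H1] ; pick H1
  - 31.179.60.227/32 clear@32
  Q 31.179.60.3: descend 000111111011001100111100 ; hops seen [H2,H1] ; pick H1
  add 31.0.0.0/8 -> H2 at depth 8
  add 0.0.0.0/0 -> H3 at depth 0
  add 104.0.0.0/8 -> H0 at depth 8
  Q 31.0.10.102: descend 00011111 ; hops seen [H3,H2] ; pick H2
  add 31.179.60.227/32 -> H1 at depth 32
  add 31.179.60.128/25 -> H2 at depth 25
  add 104.168.0.0/16 -> H0 at depth 16
  add 31.179.48.0/20 -> H2 at depth 20
  Q 104.168.1.83: descend 0110100010101000 ; hops seen [H3,H0,H0] ; pick H0
  - 31.179.60.0/24 clear@24
  Q 104.168.0.52: descend 0110100010101000 ; hops seen [H3,H0,H0] ; pick H0
  add 31.179.60.128/25 -> H1 at depth 25
  - 31.0.0.0/8 clear@8
  Q 104.168.0.152: descend 0110100010101000 ; hops seen [H3,H0,H0] ; pick H0
  add 104.168.131.0/24 -> H3 at depth 24
  - 31.179.48.0/20 clear@20
  Q 230.248.0.41: descend 11100110111110 ; hops seen [H3,H2] ; pick H2
  add 31.179.48.0/20 -> H3 at depth 20
  add 104.168.131.80/28 -> H2 at depth 28
  add 31.0.0.0/8 -> H1 at depth 8
  - 230.248.0.0/14 clear@14
  add 0.0.0.0/0 -> H2 at depth 0
  add 104.168.131.80/28 -> H2 at depth 28
  Q 31.179.60.227: descend 00011111101100110011110011100011 ; hops seen [H2,H1,H3,H1,H1] ; pick H1
  add 104.168.0.0/16 -> H1 at depth 16
  Q 104.168.0.99: descend 0110100010101000 ; hops seen [H2,H0,H1] ; pick H1
  - 31.179.48.0/20 clear@20
  Q 104.168.131.84: descend 0110100010101000100000110101 ; hops seen [H2,H0,H1,H3,H2] ; pick H2
  - 31.179.60.227/32 clear@32
  Q 104.0.0.39: descend 01101000 ; hops seen [H2,H0] ; pick H0

== LOOKUPS ==
["H1","H1","H2","H0","H0","H0","H2","H1","H1","H2","H0"]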